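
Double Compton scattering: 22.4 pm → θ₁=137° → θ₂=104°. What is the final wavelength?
29.6141 pm

Apply Compton shift twice:

First scattering at θ₁ = 137°:
Δλ₁ = λ_C(1 - cos(137°))
Δλ₁ = 2.4263 × 1.7314
Δλ₁ = 4.2008 pm

After first scattering:
λ₁ = 22.4 + 4.2008 = 26.6008 pm

Second scattering at θ₂ = 104°:
Δλ₂ = λ_C(1 - cos(104°))
Δλ₂ = 2.4263 × 1.2419
Δλ₂ = 3.0133 pm

Final wavelength:
λ₂ = 26.6008 + 3.0133 = 29.6141 pm

Total shift: Δλ_total = 4.2008 + 3.0133 = 7.2141 pm

(Intermediate values are shown rounded; full precision is carried through to the final answer.)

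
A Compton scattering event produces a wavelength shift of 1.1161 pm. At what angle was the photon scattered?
57.32°

From the Compton formula Δλ = λ_C(1 - cos θ), we can solve for θ:

cos θ = 1 - Δλ/λ_C

Given:
- Δλ = 1.1161 pm
- λ_C = h/(m_e·c) ≈ 2.42631024 pm

cos θ = 1 - 1.1161/2.42631024
cos θ = 1 - 0.459999
cos θ = 0.540001

θ = arccos(0.540001)
θ = 57.32°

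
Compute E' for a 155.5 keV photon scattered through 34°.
147.8102 keV

First convert energy to wavelength:
λ = hc/E, with hc ≈ 1239.842 keV·pm (i.e. 1239.842 eV·nm)

For E = 155.5 keV = 155500 eV:
λ = 1239.842 keV·pm / 155.5 keV
λ = 7.9733 pm

Calculate the Compton shift:
Δλ = λ_C(1 - cos(34°)) = 2.4263 × 0.1710
Δλ = 0.4148 pm

Final wavelength:
λ' = 7.9733 + 0.4148 = 8.3881 pm

Final energy:
E' = hc/λ' = 1239.842 / 8.3881 = 147.8102 keV

(Intermediate values are shown rounded; full precision is carried through to the final answer.)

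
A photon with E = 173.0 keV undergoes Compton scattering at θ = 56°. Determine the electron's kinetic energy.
22.4653 keV

By energy conservation: K_e = E_initial - E_final

First find the scattered photon energy:
Initial wavelength: λ = hc/E = 7.1667 pm
Compton shift: Δλ = λ_C(1 - cos(56°)) = 1.0695 pm
Final wavelength: λ' = 7.1667 + 1.0695 = 8.2363 pm
Final photon energy: E' = hc/λ' = 150.5347 keV

Electron kinetic energy:
K_e = E - E' = 173.0000 - 150.5347 = 22.4653 keV

(Intermediate values are shown rounded; full precision is carried through to the final answer.)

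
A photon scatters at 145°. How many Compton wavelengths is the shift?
1.8192 λ_C

The Compton shift formula is:
Δλ = λ_C(1 - cos θ)

Dividing both sides by λ_C:
Δλ/λ_C = 1 - cos θ

For θ = 145°:
Δλ/λ_C = 1 - cos(145°)
Δλ/λ_C = 1 - -0.8192
Δλ/λ_C = 1.8192

This means the shift is 1.8192 × λ_C = 4.4138 pm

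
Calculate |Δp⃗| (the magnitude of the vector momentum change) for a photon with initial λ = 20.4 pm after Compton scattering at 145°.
5.6471e-23 kg·m/s

Photon momentum magnitude is p = h/λ.

Initial momentum:
p₀ = h/λ = 6.6261e-34/2.0400e-11 = 3.2481e-23 kg·m/s

After scattering:
λ' = λ + Δλ = 20.4 + 4.4138 = 24.8138 pm
p' = h/λ' = 6.6261e-34/2.4814e-11 = 2.6703e-23 kg·m/s

Momentum is a vector; the scattered photon's direction makes angle θ = 145° with the incident direction. The magnitude of the vector change Δp⃗ = p⃗₀ − p⃗' is found from the law of cosines:
|Δp⃗|² = p₀² + p'² − 2p₀p'cos θ
|Δp⃗|² = (3.2481e-23)² + (2.6703e-23)² − 2·3.2481e-23·2.6703e-23·cos(145°)
|Δp⃗| = 5.6471e-23 kg·m/s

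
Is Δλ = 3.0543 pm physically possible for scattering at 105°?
Yes, consistent

Calculate the expected shift for θ = 105°:

Δλ_expected = λ_C(1 - cos(105°))
Δλ_expected = 2.4263 × (1 - cos(105°))
Δλ_expected = 2.4263 × 1.2588
Δλ_expected = 3.0543 pm

Given shift: 3.0543 pm
Expected shift: 3.0543 pm
Difference: 0.0000 pm

The values match. This is consistent with Compton scattering at the stated angle.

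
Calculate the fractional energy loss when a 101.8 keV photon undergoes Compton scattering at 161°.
0.2793 (or 27.93%)

Calculate initial and final photon energies:

Initial: E₀ = 101.8 keV → λ₀ = 12.1792 pm
Compton shift: Δλ = 4.7204 pm
Final wavelength: λ' = 16.8996 pm
Final energy: E' = 73.3651 keV

Fractional energy loss:
(E₀ - E')/E₀ = (101.8000 - 73.3651)/101.8000
= 28.4349/101.8000
= 0.2793
= 27.93%

(Intermediate values are shown rounded; full precision is carried through to the final answer.)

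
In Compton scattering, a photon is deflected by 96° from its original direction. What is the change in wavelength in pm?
2.6799 pm

Using the Compton scattering formula:
Δλ = λ_C(1 - cos θ)

where λ_C = h/(m_e·c) ≈ 2.4263 pm is the Compton wavelength of an electron.

For θ = 96°:
cos(96°) = -0.1045
1 - cos(96°) = 1.1045

Δλ = 2.4263 × 1.1045
Δλ = 2.6799 pm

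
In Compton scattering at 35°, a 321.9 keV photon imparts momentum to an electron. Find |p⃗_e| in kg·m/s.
9.9595e-23 kg·m/s

The electron is initially at rest, so by conservation of momentum:
p⃗_e = p⃗₀ − p⃗'  (incident photon momentum minus scattered photon momentum)

Photon momentum magnitudes (p = h/λ = E/c):
λ₀ = hc/E₀ = 3.8516 pm → p₀ = h/λ₀ = 1.7203e-22 kg·m/s
Δλ = λ_C(1 − cos 35°) = 0.4388 pm
λ' = 4.2904 pm → p' = h/λ' = 1.5444e-22 kg·m/s

The scattered photon makes angle θ = 35° with the incident direction, so by the law of cosines:
|p⃗_e|² = p₀² + p'² − 2p₀p'cos θ
|p⃗_e|² = (1.7203e-22)² + (1.5444e-22)² − 2·1.7203e-22·1.5444e-22·cos(35°)
|p⃗_e| = 9.9595e-23 kg·m/s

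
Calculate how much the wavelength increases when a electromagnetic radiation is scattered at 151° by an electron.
4.5484 pm

Using the Compton scattering formula:
Δλ = λ_C(1 - cos θ)

where λ_C = h/(m_e·c) ≈ 2.4263 pm is the Compton wavelength of an electron.

For θ = 151°:
cos(151°) = -0.8746
1 - cos(151°) = 1.8746

Δλ = 2.4263 × 1.8746
Δλ = 4.5484 pm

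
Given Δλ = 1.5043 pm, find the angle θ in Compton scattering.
67.67°

From the Compton formula Δλ = λ_C(1 - cos θ), we can solve for θ:

cos θ = 1 - Δλ/λ_C

Given:
- Δλ = 1.5043 pm
- λ_C = h/(m_e·c) ≈ 2.42631024 pm

cos θ = 1 - 1.5043/2.42631024
cos θ = 1 - 0.619995
cos θ = 0.380005

θ = arccos(0.380005)
θ = 67.67°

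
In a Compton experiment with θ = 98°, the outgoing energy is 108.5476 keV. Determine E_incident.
143.2000 keV

Convert final energy to wavelength (hc ≈ 1239.842 keV·pm):
λ' = hc/E' = 1239.842 / 108.5476 = 11.4221 pm

Calculate the Compton shift:
Δλ = λ_C(1 - cos(98°))
Δλ = 2.4263 × (1 - cos(98°))
Δλ = 2.7640 pm

Initial wavelength:
λ = λ' - Δλ = 11.4221 - 2.7640 = 8.6581 pm

Initial energy:
E = hc/λ = 1239.842 / 8.6581 = 143.2000 keV

(Intermediate values are shown rounded; full precision is carried through to the final answer.)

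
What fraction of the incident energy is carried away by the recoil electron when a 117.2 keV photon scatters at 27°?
0.0244 (or 2.44%)

Calculate initial and final photon energies:

Initial: E₀ = 117.2 keV → λ₀ = 10.5789 pm
Compton shift: Δλ = 0.2645 pm
Final wavelength: λ' = 10.8433 pm
Final energy: E' = 114.3417 keV

Fractional energy loss:
(E₀ - E')/E₀ = (117.2000 - 114.3417)/117.2000
= 2.8583/117.2000
= 0.0244
= 2.44%

(Intermediate values are shown rounded; full precision is carried through to the final answer.)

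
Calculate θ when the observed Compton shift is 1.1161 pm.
57.32°

From the Compton formula Δλ = λ_C(1 - cos θ), we can solve for θ:

cos θ = 1 - Δλ/λ_C

Given:
- Δλ = 1.1161 pm
- λ_C = h/(m_e·c) ≈ 2.42631024 pm

cos θ = 1 - 1.1161/2.42631024
cos θ = 1 - 0.459999
cos θ = 0.540001

θ = arccos(0.540001)
θ = 57.32°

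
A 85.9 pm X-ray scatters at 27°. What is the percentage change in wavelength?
0.3079%

Calculate the Compton shift:
Δλ = λ_C(1 - cos(27°))
Δλ = 2.4263 × (1 - cos(27°))
Δλ = 2.4263 × 0.1090
Δλ = 0.2645 pm

Percentage change:
(Δλ/λ₀) × 100 = (0.2645/85.9) × 100
= 0.3079%

(Intermediate values are shown rounded; full precision is carried through to the final answer.)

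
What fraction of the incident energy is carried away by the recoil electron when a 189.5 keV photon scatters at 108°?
0.3268 (or 32.68%)

Calculate initial and final photon energies:

Initial: E₀ = 189.5 keV → λ₀ = 6.5427 pm
Compton shift: Δλ = 3.1761 pm
Final wavelength: λ' = 9.7188 pm
Final energy: E' = 127.5717 keV

Fractional energy loss:
(E₀ - E')/E₀ = (189.5000 - 127.5717)/189.5000
= 61.9283/189.5000
= 0.3268
= 32.68%

(Intermediate values are shown rounded; full precision is carried through to the final answer.)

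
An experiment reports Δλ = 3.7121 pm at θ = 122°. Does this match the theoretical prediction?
Yes, consistent

Calculate the expected shift for θ = 122°:

Δλ_expected = λ_C(1 - cos(122°))
Δλ_expected = 2.4263 × (1 - cos(122°))
Δλ_expected = 2.4263 × 1.5299
Δλ_expected = 3.7121 pm

Given shift: 3.7121 pm
Expected shift: 3.7121 pm
Difference: 0.0000 pm

The values match. This is consistent with Compton scattering at the stated angle.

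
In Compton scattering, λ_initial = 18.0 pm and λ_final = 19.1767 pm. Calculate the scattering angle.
59.00°

First find the wavelength shift:
Δλ = λ' - λ = 19.1767 - 18.0 = 1.1767 pm

Using Δλ = λ_C(1 - cos θ), with λ_C = h/(m_e·c) ≈ 2.42631024 pm:
cos θ = 1 - Δλ/λ_C
cos θ = 1 - 1.1767/2.42631024
cos θ = 0.515025

θ = arccos(0.515025)
θ = 59.00°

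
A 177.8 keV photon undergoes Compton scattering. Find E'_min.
104.8416 keV (at θ = 180°)

The scattered photon has minimum energy when its wavelength is maximum, i.e., when the Compton shift Δλ = λ_C(1 − cos θ) is maximum. This occurs at θ = 180° (backscattering), giving Δλ_max = 2λ_C = 4.8526 pm.

Initial wavelength: λ₀ = hc/E₀ = 6.9732 pm
Maximum final wavelength: λ'_max = λ₀ + 2λ_C = 6.9732 + 4.8526 = 11.8259 pm
Minimum final energy: E'_min = hc/λ'_max = 104.8416 keV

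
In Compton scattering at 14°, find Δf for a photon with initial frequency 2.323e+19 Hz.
1.290e+17 Hz (decrease)

Convert frequency to wavelength (c = 299792458 m/s):
λ₀ = c/f₀ = 299792458/2.323e+19 = 1.2905401e-11 m = 12.9054 pm

Calculate Compton shift:
Δλ = λ_C(1 - cos(14°)) = 0.0721 pm

Final wavelength:
λ' = λ₀ + Δλ = 12.9054 + 0.0721 = 12.9775 pm

Final frequency:
f' = c/λ' = 299792458/1.2977472e-11 = 2.3100990e+19 Hz

Frequency shift (decrease):
Δf = f₀ - f' = 2.323e+19 - 2.3100990e+19 = 1.290e+17 Hz

(Intermediate values are shown rounded; full precision is carried through to the final answer.)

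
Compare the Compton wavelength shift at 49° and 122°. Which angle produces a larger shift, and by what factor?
122° produces the larger shift by a factor of 4.448

Calculate both shifts using Δλ = λ_C(1 - cos θ):

For θ₁ = 49°:
Δλ₁ = 2.4263 × (1 - cos(49°))
Δλ₁ = 2.4263 × 0.3439
Δλ₁ = 0.8345 pm

For θ₂ = 122°:
Δλ₂ = 2.4263 × (1 - cos(122°))
Δλ₂ = 2.4263 × 1.5299
Δλ₂ = 3.7121 pm

The 122° angle produces the larger shift.
Ratio: 3.7121/0.8345 = 4.448

(Intermediate values are shown rounded; full precision is carried through to the final answer.)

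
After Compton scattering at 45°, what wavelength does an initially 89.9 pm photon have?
90.6106 pm

Using the Compton formula: λ' = λ + λ_C(1 − cos θ)

For θ = 45°, cos θ = √2/2 (exact) ≈ 0.7071, so:
1 − cos 45° = 1 − (√2/2) ≈ 0.2929

Δλ = λ_C × 0.2929 = 2.4263 × 0.2929 = 0.7106 pm

λ' = 89.9 + 0.7106 = 90.6106 pm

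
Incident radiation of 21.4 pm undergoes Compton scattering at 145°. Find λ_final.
25.8138 pm

Using the Compton scattering formula:
λ' = λ + Δλ = λ + λ_C(1 - cos θ)

Given:
- Initial wavelength λ = 21.4 pm
- Scattering angle θ = 145°
- Compton wavelength λ_C ≈ 2.4263 pm

Calculate the shift:
Δλ = 2.4263 × (1 - cos(145°))
Δλ = 2.4263 × 1.8192
Δλ = 4.4138 pm

Final wavelength:
λ' = 21.4 + 4.4138 = 25.8138 pm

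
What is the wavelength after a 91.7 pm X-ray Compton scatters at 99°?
94.5059 pm

Using the Compton scattering formula:
λ' = λ + Δλ = λ + λ_C(1 - cos θ)

Given:
- Initial wavelength λ = 91.7 pm
- Scattering angle θ = 99°
- Compton wavelength λ_C ≈ 2.4263 pm

Calculate the shift:
Δλ = 2.4263 × (1 - cos(99°))
Δλ = 2.4263 × 1.1564
Δλ = 2.8059 pm

Final wavelength:
λ' = 91.7 + 2.8059 = 94.5059 pm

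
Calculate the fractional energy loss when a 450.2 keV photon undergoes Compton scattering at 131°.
0.5933 (or 59.33%)

Calculate initial and final photon energies:

Initial: E₀ = 450.2 keV → λ₀ = 2.7540 pm
Compton shift: Δλ = 4.0181 pm
Final wavelength: λ' = 6.7721 pm
Final energy: E' = 183.0811 keV

Fractional energy loss:
(E₀ - E')/E₀ = (450.2000 - 183.0811)/450.2000
= 267.1189/450.2000
= 0.5933
= 59.33%

(Intermediate values are shown rounded; full precision is carried through to the final answer.)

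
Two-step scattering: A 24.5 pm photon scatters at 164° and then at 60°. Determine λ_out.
30.4718 pm

Apply Compton shift twice:

First scattering at θ₁ = 164°:
Δλ₁ = λ_C(1 - cos(164°))
Δλ₁ = 2.4263 × 1.9613
Δλ₁ = 4.7586 pm

After first scattering:
λ₁ = 24.5 + 4.7586 = 29.2586 pm

Second scattering at θ₂ = 60°:
Δλ₂ = λ_C(1 - cos(60°))
Δλ₂ = 2.4263 × 0.5000
Δλ₂ = 1.2132 pm

Final wavelength:
λ₂ = 29.2586 + 1.2132 = 30.4718 pm

Total shift: Δλ_total = 4.7586 + 1.2132 = 5.9718 pm

(Intermediate values are shown rounded; full precision is carried through to the final answer.)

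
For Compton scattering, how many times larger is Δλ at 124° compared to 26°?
124° produces the larger shift by a factor of 15.406

Calculate both shifts using Δλ = λ_C(1 - cos θ):

For θ₁ = 26°:
Δλ₁ = 2.4263 × (1 - cos(26°))
Δλ₁ = 2.4263 × 0.1012
Δλ₁ = 0.2456 pm

For θ₂ = 124°:
Δλ₂ = 2.4263 × (1 - cos(124°))
Δλ₂ = 2.4263 × 1.5592
Δλ₂ = 3.7831 pm

The 124° angle produces the larger shift.
Ratio: 3.7831/0.2456 = 15.406

(Intermediate values are shown rounded; full precision is carried through to the final answer.)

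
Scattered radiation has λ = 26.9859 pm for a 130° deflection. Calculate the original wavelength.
23.0000 pm

From λ' = λ + Δλ, we have λ = λ' - Δλ

First calculate the Compton shift:
Δλ = λ_C(1 - cos θ)
Δλ = 2.4263 × (1 - cos(130°))
Δλ = 2.4263 × 1.6428
Δλ = 3.9859 pm

Initial wavelength:
λ = λ' - Δλ
λ = 26.9859 - 3.9859
λ = 23.0000 pm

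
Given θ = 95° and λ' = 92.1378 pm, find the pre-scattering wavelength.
89.5000 pm

From λ' = λ + Δλ, we have λ = λ' - Δλ

First calculate the Compton shift:
Δλ = λ_C(1 - cos θ)
Δλ = 2.4263 × (1 - cos(95°))
Δλ = 2.4263 × 1.0872
Δλ = 2.6378 pm

Initial wavelength:
λ = λ' - Δλ
λ = 92.1378 - 2.6378
λ = 89.5000 pm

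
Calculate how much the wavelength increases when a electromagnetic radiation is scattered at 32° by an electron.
0.3687 pm

Using the Compton scattering formula:
Δλ = λ_C(1 - cos θ)

where λ_C = h/(m_e·c) ≈ 2.4263 pm is the Compton wavelength of an electron.

For θ = 32°:
cos(32°) = 0.8480
1 - cos(32°) = 0.1520

Δλ = 2.4263 × 0.1520
Δλ = 0.3687 pm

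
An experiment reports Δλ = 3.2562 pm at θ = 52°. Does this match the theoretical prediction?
No, inconsistent

Calculate the expected shift for θ = 52°:

Δλ_expected = λ_C(1 - cos(52°))
Δλ_expected = 2.4263 × (1 - cos(52°))
Δλ_expected = 2.4263 × 0.3843
Δλ_expected = 0.9325 pm

Given shift: 3.2562 pm
Expected shift: 0.9325 pm
Difference: 2.3236 pm

The values do not match. The given shift corresponds to θ ≈ 110.0°, not 52°.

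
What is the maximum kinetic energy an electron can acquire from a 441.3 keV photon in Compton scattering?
279.4860 keV

Maximum energy transfer occurs at θ = 180° (backscattering).

Initial photon: E₀ = 441.3 keV → λ₀ = 2.8095 pm

Maximum Compton shift (at 180°):
Δλ_max = 2λ_C = 2 × 2.4263 = 4.8526 pm

Final wavelength:
λ' = 2.8095 + 4.8526 = 7.6621 pm

Minimum photon energy (maximum energy to electron):
E'_min = hc/λ' = 161.8140 keV

Maximum electron kinetic energy:
K_max = E₀ - E'_min = 441.3000 - 161.8140 = 279.4860 keV

(Intermediate values are shown rounded; full precision is carried through to the final answer.)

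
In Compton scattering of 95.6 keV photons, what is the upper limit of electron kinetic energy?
26.0307 keV

Maximum energy transfer occurs at θ = 180° (backscattering).

Initial photon: E₀ = 95.6 keV → λ₀ = 12.9691 pm

Maximum Compton shift (at 180°):
Δλ_max = 2λ_C = 2 × 2.4263 = 4.8526 pm

Final wavelength:
λ' = 12.9691 + 4.8526 = 17.8217 pm

Minimum photon energy (maximum energy to electron):
E'_min = hc/λ' = 69.5693 keV

Maximum electron kinetic energy:
K_max = E₀ - E'_min = 95.6000 - 69.5693 = 26.0307 keV

(Intermediate values are shown rounded; full precision is carried through to the final answer.)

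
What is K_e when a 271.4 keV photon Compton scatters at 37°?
26.2214 keV

By energy conservation: K_e = E_initial - E_final

First find the scattered photon energy:
Initial wavelength: λ = hc/E = 4.5683 pm
Compton shift: Δλ = λ_C(1 - cos(37°)) = 0.4886 pm
Final wavelength: λ' = 4.5683 + 0.4886 = 5.0569 pm
Final photon energy: E' = hc/λ' = 245.1786 keV

Electron kinetic energy:
K_e = E - E' = 271.4000 - 245.1786 = 26.2214 keV

(Intermediate values are shown rounded; full precision is carried through to the final answer.)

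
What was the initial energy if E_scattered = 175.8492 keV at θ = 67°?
222.5000 keV

Convert final energy to wavelength (hc ≈ 1239.842 keV·pm):
λ' = hc/E' = 1239.842 / 175.8492 = 7.0506 pm

Calculate the Compton shift:
Δλ = λ_C(1 - cos(67°))
Δλ = 2.4263 × (1 - cos(67°))
Δλ = 1.4783 pm

Initial wavelength:
λ = λ' - Δλ = 7.0506 - 1.4783 = 5.5723 pm

Initial energy:
E = hc/λ = 1239.842 / 5.5723 = 222.5000 keV

(Intermediate values are shown rounded; full precision is carried through to the final answer.)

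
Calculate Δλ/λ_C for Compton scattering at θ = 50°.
0.3572 λ_C

The Compton shift formula is:
Δλ = λ_C(1 - cos θ)

Dividing both sides by λ_C:
Δλ/λ_C = 1 - cos θ

For θ = 50°:
Δλ/λ_C = 1 - cos(50°)
Δλ/λ_C = 1 - 0.6428
Δλ/λ_C = 0.3572

This means the shift is 0.3572 × λ_C = 0.8667 pm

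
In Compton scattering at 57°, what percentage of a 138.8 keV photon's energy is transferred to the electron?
0.1101 (or 11.01%)

Calculate initial and final photon energies:

Initial: E₀ = 138.8 keV → λ₀ = 8.9326 pm
Compton shift: Δλ = 1.1048 pm
Final wavelength: λ' = 10.0374 pm
Final energy: E' = 123.5219 keV

Fractional energy loss:
(E₀ - E')/E₀ = (138.8000 - 123.5219)/138.8000
= 15.2781/138.8000
= 0.1101
= 11.01%

(Intermediate values are shown rounded; full precision is carried through to the final answer.)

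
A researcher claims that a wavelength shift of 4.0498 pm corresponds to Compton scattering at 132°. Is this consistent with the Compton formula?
Yes, consistent

Calculate the expected shift for θ = 132°:

Δλ_expected = λ_C(1 - cos(132°))
Δλ_expected = 2.4263 × (1 - cos(132°))
Δλ_expected = 2.4263 × 1.6691
Δλ_expected = 4.0498 pm

Given shift: 4.0498 pm
Expected shift: 4.0498 pm
Difference: 0.0000 pm

The values match. This is consistent with Compton scattering at the stated angle.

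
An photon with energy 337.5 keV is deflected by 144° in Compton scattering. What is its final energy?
153.7723 keV

First convert energy to wavelength:
λ = hc/E, with hc ≈ 1239.842 keV·pm (i.e. 1239.842 eV·nm)

For E = 337.5 keV = 337500 eV:
λ = 1239.842 keV·pm / 337.5 keV
λ = 3.6736 pm

Calculate the Compton shift:
Δλ = λ_C(1 - cos(144°)) = 2.4263 × 1.8090
Δλ = 4.3892 pm

Final wavelength:
λ' = 3.6736 + 4.3892 = 8.0628 pm

Final energy:
E' = hc/λ' = 1239.842 / 8.0628 = 153.7723 keV

(Intermediate values are shown rounded; full precision is carried through to the final answer.)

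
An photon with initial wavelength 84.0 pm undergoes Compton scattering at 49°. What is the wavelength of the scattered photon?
84.8345 pm

Using the Compton scattering formula:
λ' = λ + Δλ = λ + λ_C(1 - cos θ)

Given:
- Initial wavelength λ = 84.0 pm
- Scattering angle θ = 49°
- Compton wavelength λ_C ≈ 2.4263 pm

Calculate the shift:
Δλ = 2.4263 × (1 - cos(49°))
Δλ = 2.4263 × 0.3439
Δλ = 0.8345 pm

Final wavelength:
λ' = 84.0 + 0.8345 = 84.8345 pm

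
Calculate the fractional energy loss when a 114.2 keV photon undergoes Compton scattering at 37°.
0.0431 (or 4.31%)

Calculate initial and final photon energies:

Initial: E₀ = 114.2 keV → λ₀ = 10.8568 pm
Compton shift: Δλ = 0.4886 pm
Final wavelength: λ' = 11.3453 pm
Final energy: E' = 109.2821 keV

Fractional energy loss:
(E₀ - E')/E₀ = (114.2000 - 109.2821)/114.2000
= 4.9179/114.2000
= 0.0431
= 4.31%

(Intermediate values are shown rounded; full precision is carried through to the final answer.)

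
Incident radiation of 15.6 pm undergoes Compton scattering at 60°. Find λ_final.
16.8132 pm

Using the Compton scattering formula:
λ' = λ + Δλ = λ + λ_C(1 - cos θ)

Given:
- Initial wavelength λ = 15.6 pm
- Scattering angle θ = 60°
- Compton wavelength λ_C ≈ 2.4263 pm

Calculate the shift:
Δλ = 2.4263 × (1 - cos(60°))
Δλ = 2.4263 × 0.5000
Δλ = 1.2132 pm

Final wavelength:
λ' = 15.6 + 1.2132 = 16.8132 pm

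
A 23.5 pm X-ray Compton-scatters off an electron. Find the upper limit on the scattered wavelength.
28.3526 pm (at θ = 180°)

The Compton shift is Δλ = λ_C(1 − cos θ).

Since cos θ ranges from −1 to 1, the factor (1 − cos θ) ranges from 0 to 2; the maximum shift occurs at θ = 180° (backscattering):
Δλ_max = 2λ_C = 2 × 2.4263 pm = 4.8526 pm

Maximum scattered wavelength:
λ'_max = λ₀ + Δλ_max = 23.5 + 4.8526 = 28.3526 pm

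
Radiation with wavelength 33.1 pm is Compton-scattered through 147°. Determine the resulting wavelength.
37.5612 pm

Using the Compton scattering formula:
λ' = λ + Δλ = λ + λ_C(1 - cos θ)

Given:
- Initial wavelength λ = 33.1 pm
- Scattering angle θ = 147°
- Compton wavelength λ_C ≈ 2.4263 pm

Calculate the shift:
Δλ = 2.4263 × (1 - cos(147°))
Δλ = 2.4263 × 1.8387
Δλ = 4.4612 pm

Final wavelength:
λ' = 33.1 + 4.4612 = 37.5612 pm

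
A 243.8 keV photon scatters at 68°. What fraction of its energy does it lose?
0.2298 (or 22.98%)

Calculate initial and final photon energies:

Initial: E₀ = 243.8 keV → λ₀ = 5.0855 pm
Compton shift: Δλ = 1.5174 pm
Final wavelength: λ' = 6.6029 pm
Final energy: E' = 187.7727 keV

Fractional energy loss:
(E₀ - E')/E₀ = (243.8000 - 187.7727)/243.8000
= 56.0273/243.8000
= 0.2298
= 22.98%

(Intermediate values are shown rounded; full precision is carried through to the final answer.)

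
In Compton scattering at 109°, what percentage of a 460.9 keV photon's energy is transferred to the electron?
0.5445 (or 54.45%)

Calculate initial and final photon energies:

Initial: E₀ = 460.9 keV → λ₀ = 2.6900 pm
Compton shift: Δλ = 3.2162 pm
Final wavelength: λ' = 5.9063 pm
Final energy: E' = 209.9191 keV

Fractional energy loss:
(E₀ - E')/E₀ = (460.9000 - 209.9191)/460.9000
= 250.9809/460.9000
= 0.5445
= 54.45%

(Intermediate values are shown rounded; full precision is carried through to the final answer.)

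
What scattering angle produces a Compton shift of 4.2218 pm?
137.73°

From the Compton formula Δλ = λ_C(1 - cos θ), we can solve for θ:

cos θ = 1 - Δλ/λ_C

Given:
- Δλ = 4.2218 pm
- λ_C = h/(m_e·c) ≈ 2.42631024 pm

cos θ = 1 - 4.2218/2.42631024
cos θ = 1 - 1.740008
cos θ = -0.740008

θ = arccos(-0.740008)
θ = 137.73°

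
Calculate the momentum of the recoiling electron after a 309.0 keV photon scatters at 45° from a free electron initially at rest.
1.1912e-22 kg·m/s

The electron is initially at rest, so by conservation of momentum:
p⃗_e = p⃗₀ − p⃗'  (incident photon momentum minus scattered photon momentum)

Photon momentum magnitudes (p = h/λ = E/c):
λ₀ = hc/E₀ = 4.0124 pm → p₀ = h/λ₀ = 1.6514e-22 kg·m/s
Δλ = λ_C(1 − cos 45°) = 0.7106 pm
λ' = 4.7231 pm → p' = h/λ' = 1.4029e-22 kg·m/s

The scattered photon makes angle θ = 45° with the incident direction, so by the law of cosines:
|p⃗_e|² = p₀² + p'² − 2p₀p'cos θ
|p⃗_e|² = (1.6514e-22)² + (1.4029e-22)² − 2·1.6514e-22·1.4029e-22·cos(45°)
|p⃗_e| = 1.1912e-22 kg·m/s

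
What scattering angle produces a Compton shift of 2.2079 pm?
84.84°

From the Compton formula Δλ = λ_C(1 - cos θ), we can solve for θ:

cos θ = 1 - Δλ/λ_C

Given:
- Δλ = 2.2079 pm
- λ_C = h/(m_e·c) ≈ 2.42631024 pm

cos θ = 1 - 2.2079/2.42631024
cos θ = 1 - 0.909983
cos θ = 0.090017

θ = arccos(0.090017)
θ = 84.84°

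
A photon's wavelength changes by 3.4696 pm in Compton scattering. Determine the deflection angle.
115.47°

From the Compton formula Δλ = λ_C(1 - cos θ), we can solve for θ:

cos θ = 1 - Δλ/λ_C

Given:
- Δλ = 3.4696 pm
- λ_C = h/(m_e·c) ≈ 2.42631024 pm

cos θ = 1 - 3.4696/2.42631024
cos θ = 1 - 1.429990
cos θ = -0.429990

θ = arccos(-0.429990)
θ = 115.47°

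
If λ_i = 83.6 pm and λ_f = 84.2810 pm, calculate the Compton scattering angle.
44.00°

First find the wavelength shift:
Δλ = λ' - λ = 84.2810 - 83.6 = 0.6810 pm

Using Δλ = λ_C(1 - cos θ), with λ_C = h/(m_e·c) ≈ 2.42631024 pm:
cos θ = 1 - Δλ/λ_C
cos θ = 1 - 0.6810/2.42631024
cos θ = 0.719327

θ = arccos(0.719327)
θ = 44.00°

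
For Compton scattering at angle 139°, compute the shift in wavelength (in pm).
4.2575 pm

Using the Compton scattering formula:
Δλ = λ_C(1 - cos θ)

where λ_C = h/(m_e·c) ≈ 2.4263 pm is the Compton wavelength of an electron.

For θ = 139°:
cos(139°) = -0.7547
1 - cos(139°) = 1.7547

Δλ = 2.4263 × 1.7547
Δλ = 4.2575 pm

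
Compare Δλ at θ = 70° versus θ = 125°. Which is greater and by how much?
125° produces the larger shift by a factor of 2.392

Calculate both shifts using Δλ = λ_C(1 - cos θ):

For θ₁ = 70°:
Δλ₁ = 2.4263 × (1 - cos(70°))
Δλ₁ = 2.4263 × 0.6580
Δλ₁ = 1.5965 pm

For θ₂ = 125°:
Δλ₂ = 2.4263 × (1 - cos(125°))
Δλ₂ = 2.4263 × 1.5736
Δλ₂ = 3.8180 pm

The 125° angle produces the larger shift.
Ratio: 3.8180/1.5965 = 2.392

(Intermediate values are shown rounded; full precision is carried through to the final answer.)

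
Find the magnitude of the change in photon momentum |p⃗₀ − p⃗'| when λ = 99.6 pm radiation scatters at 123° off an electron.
1.1482e-23 kg·m/s

Photon momentum magnitude is p = h/λ.

Initial momentum:
p₀ = h/λ = 6.6261e-34/9.9600e-11 = 6.6527e-24 kg·m/s

After scattering:
λ' = λ + Δλ = 99.6 + 3.7478 = 103.3478 pm
p' = h/λ' = 6.6261e-34/1.0335e-10 = 6.4114e-24 kg·m/s

Momentum is a vector; the scattered photon's direction makes angle θ = 123° with the incident direction. The magnitude of the vector change Δp⃗ = p⃗₀ − p⃗' is found from the law of cosines:
|Δp⃗|² = p₀² + p'² − 2p₀p'cos θ
|Δp⃗|² = (6.6527e-24)² + (6.4114e-24)² − 2·6.6527e-24·6.4114e-24·cos(123°)
|Δp⃗| = 1.1482e-23 kg·m/s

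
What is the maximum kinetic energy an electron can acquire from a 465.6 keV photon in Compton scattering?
300.6289 keV

Maximum energy transfer occurs at θ = 180° (backscattering).

Initial photon: E₀ = 465.6 keV → λ₀ = 2.6629 pm

Maximum Compton shift (at 180°):
Δλ_max = 2λ_C = 2 × 2.4263 = 4.8526 pm

Final wavelength:
λ' = 2.6629 + 4.8526 = 7.5155 pm

Minimum photon energy (maximum energy to electron):
E'_min = hc/λ' = 164.9711 keV

Maximum electron kinetic energy:
K_max = E₀ - E'_min = 465.6000 - 164.9711 = 300.6289 keV

(Intermediate values are shown rounded; full precision is carried through to the final answer.)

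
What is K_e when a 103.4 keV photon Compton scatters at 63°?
10.2875 keV

By energy conservation: K_e = E_initial - E_final

First find the scattered photon energy:
Initial wavelength: λ = hc/E = 11.9907 pm
Compton shift: Δλ = λ_C(1 - cos(63°)) = 1.3248 pm
Final wavelength: λ' = 11.9907 + 1.3248 = 13.3155 pm
Final photon energy: E' = hc/λ' = 93.1125 keV

Electron kinetic energy:
K_e = E - E' = 103.4000 - 93.1125 = 10.2875 keV

(Intermediate values are shown rounded; full precision is carried through to the final answer.)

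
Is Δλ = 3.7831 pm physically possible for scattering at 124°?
Yes, consistent

Calculate the expected shift for θ = 124°:

Δλ_expected = λ_C(1 - cos(124°))
Δλ_expected = 2.4263 × (1 - cos(124°))
Δλ_expected = 2.4263 × 1.5592
Δλ_expected = 3.7831 pm

Given shift: 3.7831 pm
Expected shift: 3.7831 pm
Difference: 0.0000 pm

The values match. This is consistent with Compton scattering at the stated angle.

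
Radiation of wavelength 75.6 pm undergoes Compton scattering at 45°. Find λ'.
76.3106 pm

Using the Compton formula: λ' = λ + λ_C(1 − cos θ)

For θ = 45°, cos θ = √2/2 (exact) ≈ 0.7071, so:
1 − cos 45° = 1 − (√2/2) ≈ 0.2929

Δλ = λ_C × 0.2929 = 2.4263 × 0.2929 = 0.7106 pm

λ' = 75.6 + 0.7106 = 76.3106 pm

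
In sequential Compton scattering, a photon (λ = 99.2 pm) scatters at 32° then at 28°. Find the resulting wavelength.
99.8527 pm

Apply Compton shift twice:

First scattering at θ₁ = 32°:
Δλ₁ = λ_C(1 - cos(32°))
Δλ₁ = 2.4263 × 0.1520
Δλ₁ = 0.3687 pm

After first scattering:
λ₁ = 99.2 + 0.3687 = 99.5687 pm

Second scattering at θ₂ = 28°:
Δλ₂ = λ_C(1 - cos(28°))
Δλ₂ = 2.4263 × 0.1171
Δλ₂ = 0.2840 pm

Final wavelength:
λ₂ = 99.5687 + 0.2840 = 99.8527 pm

Total shift: Δλ_total = 0.3687 + 0.2840 = 0.6527 pm

(Intermediate values are shown rounded; full precision is carried through to the final answer.)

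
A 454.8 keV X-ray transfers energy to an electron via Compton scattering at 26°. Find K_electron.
37.5812 keV

By energy conservation: K_e = E_initial - E_final

First find the scattered photon energy:
Initial wavelength: λ = hc/E = 2.7261 pm
Compton shift: Δλ = λ_C(1 - cos(26°)) = 0.2456 pm
Final wavelength: λ' = 2.7261 + 0.2456 = 2.9717 pm
Final photon energy: E' = hc/λ' = 417.2188 keV

Electron kinetic energy:
K_e = E - E' = 454.8000 - 417.2188 = 37.5812 keV

(Intermediate values are shown rounded; full precision is carried through to the final answer.)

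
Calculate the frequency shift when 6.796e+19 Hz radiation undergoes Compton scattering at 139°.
3.338e+19 Hz (decrease)

Convert frequency to wavelength (c = 299792458 m/s):
λ₀ = c/f₀ = 299792458/6.796e+19 = 4.4113075e-12 m = 4.4113 pm

Calculate Compton shift:
Δλ = λ_C(1 - cos(139°)) = 4.2575 pm

Final wavelength:
λ' = λ₀ + Δλ = 4.4113 + 4.2575 = 8.6688 pm

Final frequency:
f' = c/λ' = 299792458/8.6687773e-12 = 3.4583015e+19 Hz

Frequency shift (decrease):
Δf = f₀ - f' = 6.796e+19 - 3.4583015e+19 = 3.338e+19 Hz

(Intermediate values are shown rounded; full precision is carried through to the final answer.)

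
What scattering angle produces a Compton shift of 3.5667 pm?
118.03°

From the Compton formula Δλ = λ_C(1 - cos θ), we can solve for θ:

cos θ = 1 - Δλ/λ_C

Given:
- Δλ = 3.5667 pm
- λ_C = h/(m_e·c) ≈ 2.42631024 pm

cos θ = 1 - 3.5667/2.42631024
cos θ = 1 - 1.470010
cos θ = -0.470010

θ = arccos(-0.470010)
θ = 118.03°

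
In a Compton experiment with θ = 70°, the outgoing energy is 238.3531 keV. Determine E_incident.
343.9000 keV

Convert final energy to wavelength (hc ≈ 1239.842 keV·pm):
λ' = hc/E' = 1239.842 / 238.3531 = 5.2017 pm

Calculate the Compton shift:
Δλ = λ_C(1 - cos(70°))
Δλ = 2.4263 × (1 - cos(70°))
Δλ = 1.5965 pm

Initial wavelength:
λ = λ' - Δλ = 5.2017 - 1.5965 = 3.6052 pm

Initial energy:
E = hc/λ = 1239.842 / 3.6052 = 343.9000 keV

(Intermediate values are shown rounded; full precision is carried through to the final answer.)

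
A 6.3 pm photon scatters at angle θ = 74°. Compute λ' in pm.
8.0575 pm

Using the Compton scattering formula:
λ' = λ + Δλ = λ + λ_C(1 - cos θ)

Given:
- Initial wavelength λ = 6.3 pm
- Scattering angle θ = 74°
- Compton wavelength λ_C ≈ 2.4263 pm

Calculate the shift:
Δλ = 2.4263 × (1 - cos(74°))
Δλ = 2.4263 × 0.7244
Δλ = 1.7575 pm

Final wavelength:
λ' = 6.3 + 1.7575 = 8.0575 pm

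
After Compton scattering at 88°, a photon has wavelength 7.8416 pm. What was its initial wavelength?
5.5000 pm

From λ' = λ + Δλ, we have λ = λ' - Δλ

First calculate the Compton shift:
Δλ = λ_C(1 - cos θ)
Δλ = 2.4263 × (1 - cos(88°))
Δλ = 2.4263 × 0.9651
Δλ = 2.3416 pm

Initial wavelength:
λ = λ' - Δλ
λ = 7.8416 - 2.3416
λ = 5.5000 pm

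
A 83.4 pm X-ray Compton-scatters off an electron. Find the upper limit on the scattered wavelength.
88.2526 pm (at θ = 180°)

The Compton shift is Δλ = λ_C(1 − cos θ).

Since cos θ ranges from −1 to 1, the factor (1 − cos θ) ranges from 0 to 2; the maximum shift occurs at θ = 180° (backscattering):
Δλ_max = 2λ_C = 2 × 2.4263 pm = 4.8526 pm

Maximum scattered wavelength:
λ'_max = λ₀ + Δλ_max = 83.4 + 4.8526 = 88.2526 pm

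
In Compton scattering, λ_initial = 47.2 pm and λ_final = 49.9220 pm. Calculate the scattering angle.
97.00°

First find the wavelength shift:
Δλ = λ' - λ = 49.9220 - 47.2 = 2.7220 pm

Using Δλ = λ_C(1 - cos θ), with λ_C = h/(m_e·c) ≈ 2.42631024 pm:
cos θ = 1 - Δλ/λ_C
cos θ = 1 - 2.7220/2.42631024
cos θ = -0.121868

θ = arccos(-0.121868)
θ = 97.00°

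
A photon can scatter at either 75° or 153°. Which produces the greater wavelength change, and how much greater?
153° produces the larger shift by a factor of 2.551

Calculate both shifts using Δλ = λ_C(1 - cos θ):

For θ₁ = 75°:
Δλ₁ = 2.4263 × (1 - cos(75°))
Δλ₁ = 2.4263 × 0.7412
Δλ₁ = 1.7983 pm

For θ₂ = 153°:
Δλ₂ = 2.4263 × (1 - cos(153°))
Δλ₂ = 2.4263 × 1.8910
Δλ₂ = 4.5882 pm

The 153° angle produces the larger shift.
Ratio: 4.5882/1.7983 = 2.551

(Intermediate values are shown rounded; full precision is carried through to the final answer.)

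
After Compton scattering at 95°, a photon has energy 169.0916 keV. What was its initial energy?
264.1001 keV

Convert final energy to wavelength (hc ≈ 1239.842 keV·pm):
λ' = hc/E' = 1239.842 / 169.0916 = 7.3324 pm

Calculate the Compton shift:
Δλ = λ_C(1 - cos(95°))
Δλ = 2.4263 × (1 - cos(95°))
Δλ = 2.6378 pm

Initial wavelength:
λ = λ' - Δλ = 7.3324 - 2.6378 = 4.6946 pm

Initial energy:
E = hc/λ = 1239.842 / 4.6946 = 264.1001 keV

(Intermediate values are shown rounded; full precision is carried through to the final answer.)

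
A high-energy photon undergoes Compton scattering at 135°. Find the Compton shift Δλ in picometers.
4.1420 pm

Using the Compton scattering formula:
Δλ = λ_C(1 - cos θ)

where λ_C = h/(m_e·c) ≈ 2.4263 pm is the Compton wavelength of an electron.

For θ = 135°:
cos(135°) = -0.7071
1 - cos(135°) = 1.7071

Δλ = 2.4263 × 1.7071
Δλ = 4.1420 pm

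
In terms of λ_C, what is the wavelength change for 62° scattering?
0.5305 λ_C

The Compton shift formula is:
Δλ = λ_C(1 - cos θ)

Dividing both sides by λ_C:
Δλ/λ_C = 1 - cos θ

For θ = 62°:
Δλ/λ_C = 1 - cos(62°)
Δλ/λ_C = 1 - 0.4695
Δλ/λ_C = 0.5305

This means the shift is 0.5305 × λ_C = 1.2872 pm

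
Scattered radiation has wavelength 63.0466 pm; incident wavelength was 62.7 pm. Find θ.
31.00°

First find the wavelength shift:
Δλ = λ' - λ = 63.0466 - 62.7 = 0.3466 pm

Using Δλ = λ_C(1 - cos θ), with λ_C = h/(m_e·c) ≈ 2.42631024 pm:
cos θ = 1 - Δλ/λ_C
cos θ = 1 - 0.3466/2.42631024
cos θ = 0.857149

θ = arccos(0.857149)
θ = 31.00°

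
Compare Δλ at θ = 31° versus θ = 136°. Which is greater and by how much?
136° produces the larger shift by a factor of 12.037

Calculate both shifts using Δλ = λ_C(1 - cos θ):

For θ₁ = 31°:
Δλ₁ = 2.4263 × (1 - cos(31°))
Δλ₁ = 2.4263 × 0.1428
Δλ₁ = 0.3466 pm

For θ₂ = 136°:
Δλ₂ = 2.4263 × (1 - cos(136°))
Δλ₂ = 2.4263 × 1.7193
Δλ₂ = 4.1717 pm

The 136° angle produces the larger shift.
Ratio: 4.1717/0.3466 = 12.037

(Intermediate values are shown rounded; full precision is carried through to the final answer.)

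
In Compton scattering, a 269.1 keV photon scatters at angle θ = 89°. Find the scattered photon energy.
177.3399 keV

First convert energy to wavelength:
λ = hc/E, with hc ≈ 1239.842 keV·pm (i.e. 1239.842 eV·nm)

For E = 269.1 keV = 269100 eV:
λ = 1239.842 keV·pm / 269.1 keV
λ = 4.6074 pm

Calculate the Compton shift:
Δλ = λ_C(1 - cos(89°)) = 2.4263 × 0.9825
Δλ = 2.3840 pm

Final wavelength:
λ' = 4.6074 + 2.3840 = 6.9913 pm

Final energy:
E' = hc/λ' = 1239.842 / 6.9913 = 177.3399 keV

(Intermediate values are shown rounded; full precision is carried through to the final answer.)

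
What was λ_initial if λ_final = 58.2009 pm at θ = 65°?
56.8000 pm

From λ' = λ + Δλ, we have λ = λ' - Δλ

First calculate the Compton shift:
Δλ = λ_C(1 - cos θ)
Δλ = 2.4263 × (1 - cos(65°))
Δλ = 2.4263 × 0.5774
Δλ = 1.4009 pm

Initial wavelength:
λ = λ' - Δλ
λ = 58.2009 - 1.4009
λ = 56.8000 pm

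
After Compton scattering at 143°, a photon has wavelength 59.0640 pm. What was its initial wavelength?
54.7000 pm

From λ' = λ + Δλ, we have λ = λ' - Δλ

First calculate the Compton shift:
Δλ = λ_C(1 - cos θ)
Δλ = 2.4263 × (1 - cos(143°))
Δλ = 2.4263 × 1.7986
Δλ = 4.3640 pm

Initial wavelength:
λ = λ' - Δλ
λ = 59.0640 - 4.3640
λ = 54.7000 pm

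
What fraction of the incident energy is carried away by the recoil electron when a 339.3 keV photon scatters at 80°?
0.3543 (or 35.43%)

Calculate initial and final photon energies:

Initial: E₀ = 339.3 keV → λ₀ = 3.6541 pm
Compton shift: Δλ = 2.0050 pm
Final wavelength: λ' = 5.6591 pm
Final energy: E' = 219.0881 keV

Fractional energy loss:
(E₀ - E')/E₀ = (339.3000 - 219.0881)/339.3000
= 120.2119/339.3000
= 0.3543
= 35.43%

(Intermediate values are shown rounded; full precision is carried through to the final answer.)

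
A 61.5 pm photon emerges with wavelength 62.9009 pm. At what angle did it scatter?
65.00°

First find the wavelength shift:
Δλ = λ' - λ = 62.9009 - 61.5 = 1.4009 pm

Using Δλ = λ_C(1 - cos θ), with λ_C = h/(m_e·c) ≈ 2.42631024 pm:
cos θ = 1 - Δλ/λ_C
cos θ = 1 - 1.4009/2.42631024
cos θ = 0.422621

θ = arccos(0.422621)
θ = 65.00°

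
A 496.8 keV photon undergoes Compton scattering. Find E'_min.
168.7255 keV (at θ = 180°)

The scattered photon has minimum energy when its wavelength is maximum, i.e., when the Compton shift Δλ = λ_C(1 − cos θ) is maximum. This occurs at θ = 180° (backscattering), giving Δλ_max = 2λ_C = 4.8526 pm.

Initial wavelength: λ₀ = hc/E₀ = 2.4957 pm
Maximum final wavelength: λ'_max = λ₀ + 2λ_C = 2.4957 + 4.8526 = 7.3483 pm
Minimum final energy: E'_min = hc/λ'_max = 168.7255 keV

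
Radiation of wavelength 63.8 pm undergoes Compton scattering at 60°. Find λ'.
65.0132 pm

Using the Compton formula: λ' = λ + λ_C(1 − cos θ)

For θ = 60°, cos θ = 1/2 (exact) = 0.5000, so:
1 − cos 60° = 1 − (1/2) = 0.5000

Δλ = λ_C × 0.5000 = 2.4263 × 0.5000 = 1.2132 pm

λ' = 63.8 + 1.2132 = 65.0132 pm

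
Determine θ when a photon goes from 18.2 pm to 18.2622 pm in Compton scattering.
13.00°

First find the wavelength shift:
Δλ = λ' - λ = 18.2622 - 18.2 = 0.0622 pm

Using Δλ = λ_C(1 - cos θ), with λ_C = h/(m_e·c) ≈ 2.42631024 pm:
cos θ = 1 - Δλ/λ_C
cos θ = 1 - 0.0622/2.42631024
cos θ = 0.974364

θ = arccos(0.974364)
θ = 13.00°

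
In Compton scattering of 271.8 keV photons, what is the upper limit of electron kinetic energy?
140.1011 keV

Maximum energy transfer occurs at θ = 180° (backscattering).

Initial photon: E₀ = 271.8 keV → λ₀ = 4.5616 pm

Maximum Compton shift (at 180°):
Δλ_max = 2λ_C = 2 × 2.4263 = 4.8526 pm

Final wavelength:
λ' = 4.5616 + 4.8526 = 9.4142 pm

Minimum photon energy (maximum energy to electron):
E'_min = hc/λ' = 131.6989 keV

Maximum electron kinetic energy:
K_max = E₀ - E'_min = 271.8000 - 131.6989 = 140.1011 keV

(Intermediate values are shown rounded; full precision is carried through to the final answer.)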